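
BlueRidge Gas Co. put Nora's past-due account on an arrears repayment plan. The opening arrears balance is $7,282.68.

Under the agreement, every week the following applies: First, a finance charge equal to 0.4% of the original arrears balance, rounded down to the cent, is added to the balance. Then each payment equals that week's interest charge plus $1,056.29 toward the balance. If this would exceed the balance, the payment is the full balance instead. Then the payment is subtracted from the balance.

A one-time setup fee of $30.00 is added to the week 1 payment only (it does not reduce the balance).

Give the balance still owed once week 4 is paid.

$3,057.52

Week 1: opening $7,282.68; interest $29.13 → $7,311.81; payment $1,085.42 (+ $30.00 fee); balance $6,226.39
Week 2: opening $6,226.39; interest $29.13 → $6,255.52; payment $1,085.42; balance $5,170.10
Week 3: opening $5,170.10; interest $29.13 → $5,199.23; payment $1,085.42; balance $4,113.81
Week 4: opening $4,113.81; interest $29.13 → $4,142.94; payment $1,085.42; balance $3,057.52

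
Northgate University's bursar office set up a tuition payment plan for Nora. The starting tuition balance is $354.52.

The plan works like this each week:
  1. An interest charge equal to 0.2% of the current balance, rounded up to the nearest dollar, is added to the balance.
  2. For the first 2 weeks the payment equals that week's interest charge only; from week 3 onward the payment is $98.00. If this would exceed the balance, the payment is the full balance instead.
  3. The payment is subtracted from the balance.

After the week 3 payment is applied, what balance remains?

Week 1: $354.52 +$1.00 interest = $355.52; pay $1.00 → $354.52
Week 2: $354.52 +$1.00 interest = $355.52; pay $1.00 → $354.52
Week 3: $354.52 +$1.00 interest = $355.52; pay $98.00 → $257.52

$257.52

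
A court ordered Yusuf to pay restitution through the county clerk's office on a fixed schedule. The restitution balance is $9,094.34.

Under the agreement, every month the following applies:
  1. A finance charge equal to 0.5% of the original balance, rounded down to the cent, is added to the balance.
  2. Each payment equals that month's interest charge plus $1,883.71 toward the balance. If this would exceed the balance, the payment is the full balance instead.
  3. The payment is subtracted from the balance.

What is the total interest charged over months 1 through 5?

$227.35

Month 1: $9,094.34 +$45.47 interest = $9,139.81; pay $1,929.18 → $7,210.63
Month 2: $7,210.63 +$45.47 interest = $7,256.10; pay $1,929.18 → $5,326.92
Month 3: $5,326.92 +$45.47 interest = $5,372.39; pay $1,929.18 → $3,443.21
Month 4: $3,443.21 +$45.47 interest = $3,488.68; pay $1,929.18 → $1,559.50
Month 5: $1,559.50 +$45.47 interest = $1,604.97; pay $1,604.97 → $0.00
Total interest: $45.47 + $45.47 + $45.47 + $45.47 + $45.47 = $227.35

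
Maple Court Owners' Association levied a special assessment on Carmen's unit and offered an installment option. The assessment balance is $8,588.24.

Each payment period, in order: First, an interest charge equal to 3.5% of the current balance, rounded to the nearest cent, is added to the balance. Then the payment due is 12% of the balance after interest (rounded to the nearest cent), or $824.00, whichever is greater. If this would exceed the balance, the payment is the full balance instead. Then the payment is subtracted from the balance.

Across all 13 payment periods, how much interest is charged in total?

# | Opening | Interest | Payment | End bal
1 | $8,588.24 | $300.59 | $1,066.66 | $7,822.17
2 | $7,822.17 | $273.78 | $971.51 | $7,124.44
3 | $7,124.44 | $249.36 | $884.86 | $6,488.94
4 | $6,488.94 | $227.11 | $824.00 | $5,892.05
5 | $5,892.05 | $206.22 | $824.00 | $5,274.27
6 | $5,274.27 | $184.60 | $824.00 | $4,634.87
7 | $4,634.87 | $162.22 | $824.00 | $3,973.09
8 | $3,973.09 | $139.06 | $824.00 | $3,288.15
9 | $3,288.15 | $115.09 | $824.00 | $2,579.24
10 | $2,579.24 | $90.27 | $824.00 | $1,845.51
11 | $1,845.51 | $64.59 | $824.00 | $1,086.10
12 | $1,086.10 | $38.01 | $824.00 | $300.11
13 | $300.11 | $10.50 | $310.61 | $0.00
Total interest: $300.59 + $273.78 + $249.36 + $227.11 + $206.22 + $184.60 + $162.22 + $139.06 + $115.09 + $90.27 + $64.59 + $38.01 + $10.50 = $2,061.40

$2,061.40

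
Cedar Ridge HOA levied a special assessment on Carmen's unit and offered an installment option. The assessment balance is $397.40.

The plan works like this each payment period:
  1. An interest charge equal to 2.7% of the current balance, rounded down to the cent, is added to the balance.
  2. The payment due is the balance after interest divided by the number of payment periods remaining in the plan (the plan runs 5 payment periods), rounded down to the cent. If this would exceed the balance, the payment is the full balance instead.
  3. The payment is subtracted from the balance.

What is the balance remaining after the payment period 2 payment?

Payment period 1: opening $397.40; interest $10.72 → $408.12; payment $81.62; balance $326.50
Payment period 2: opening $326.50; interest $8.81 → $335.31; payment $83.82; balance $251.49

$251.49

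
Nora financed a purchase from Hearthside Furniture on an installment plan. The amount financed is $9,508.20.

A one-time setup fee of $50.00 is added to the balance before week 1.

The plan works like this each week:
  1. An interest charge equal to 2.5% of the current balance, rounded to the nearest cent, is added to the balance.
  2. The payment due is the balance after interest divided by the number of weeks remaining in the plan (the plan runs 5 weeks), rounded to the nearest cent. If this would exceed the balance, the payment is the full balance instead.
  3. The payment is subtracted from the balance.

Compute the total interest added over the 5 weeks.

Week 1: opening $9,558.20; interest $238.96 → $9,797.16; payment $1,959.43; balance $7,837.73
Week 2: opening $7,837.73; interest $195.94 → $8,033.67; payment $2,008.42; balance $6,025.25
Week 3: opening $6,025.25; interest $150.63 → $6,175.88; payment $2,058.63; balance $4,117.25
Week 4: opening $4,117.25; interest $102.93 → $4,220.18; payment $2,110.09; balance $2,110.09
Week 5: opening $2,110.09; interest $52.75 → $2,162.84; payment $2,162.84; balance $0.00
Total interest: $238.96 + $195.94 + $150.63 + $102.93 + $52.75 = $741.21

$741.21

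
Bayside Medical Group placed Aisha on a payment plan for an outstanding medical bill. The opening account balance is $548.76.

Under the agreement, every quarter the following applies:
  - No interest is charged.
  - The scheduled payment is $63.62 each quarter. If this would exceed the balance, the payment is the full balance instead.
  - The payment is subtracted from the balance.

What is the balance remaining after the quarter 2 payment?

# | Opening | Payment | End bal
1 | $548.76 | $63.62 | $485.14
2 | $485.14 | $63.62 | $421.52

$421.52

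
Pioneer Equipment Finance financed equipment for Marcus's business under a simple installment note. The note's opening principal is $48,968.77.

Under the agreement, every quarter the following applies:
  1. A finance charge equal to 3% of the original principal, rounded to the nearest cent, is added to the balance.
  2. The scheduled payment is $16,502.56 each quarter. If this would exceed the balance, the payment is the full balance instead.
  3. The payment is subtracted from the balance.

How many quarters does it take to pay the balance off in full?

Quarter 1: $48,968.77 +$1,469.06 interest = $50,437.83; pay $16,502.56 → $33,935.27
Quarter 2: $33,935.27 +$1,469.06 interest = $35,404.33; pay $16,502.56 → $18,901.77
Quarter 3: $18,901.77 +$1,469.06 interest = $20,370.83; pay $16,502.56 → $3,868.27
Quarter 4: $3,868.27 +$1,469.06 interest = $5,337.33; pay $5,337.33 → $0.00
Balance reaches $0.00 in quarter 4.

4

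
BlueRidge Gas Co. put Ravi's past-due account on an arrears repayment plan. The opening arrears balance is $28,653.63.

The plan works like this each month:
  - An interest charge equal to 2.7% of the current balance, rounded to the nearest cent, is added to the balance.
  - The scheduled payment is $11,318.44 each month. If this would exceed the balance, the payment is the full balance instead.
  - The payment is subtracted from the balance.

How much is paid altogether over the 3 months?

$30,112.76

Month 1: opening $28,653.63; interest $773.65 → $29,427.28; payment $11,318.44; balance $18,108.84
Month 2: opening $18,108.84; interest $488.94 → $18,597.78; payment $11,318.44; balance $7,279.34
Month 3: opening $7,279.34; interest $196.54 → $7,475.88; payment $7,475.88; balance $0.00
Total paid: $30,112.76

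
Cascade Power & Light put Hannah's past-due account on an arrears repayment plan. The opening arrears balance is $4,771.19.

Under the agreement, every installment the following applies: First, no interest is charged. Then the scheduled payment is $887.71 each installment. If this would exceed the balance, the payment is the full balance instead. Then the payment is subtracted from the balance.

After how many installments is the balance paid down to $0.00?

Installment 1: $4,771.19 − $887.71 → $3,883.48
Installment 2: $3,883.48 − $887.71 → $2,995.77
Installment 3: $2,995.77 − $887.71 → $2,108.06
Installment 4: $2,108.06 − $887.71 → $1,220.35
Installment 5: $1,220.35 − $887.71 → $332.64
Installment 6: $332.64 − $332.64 → $0.00
Balance reaches $0.00 in installment 6.

6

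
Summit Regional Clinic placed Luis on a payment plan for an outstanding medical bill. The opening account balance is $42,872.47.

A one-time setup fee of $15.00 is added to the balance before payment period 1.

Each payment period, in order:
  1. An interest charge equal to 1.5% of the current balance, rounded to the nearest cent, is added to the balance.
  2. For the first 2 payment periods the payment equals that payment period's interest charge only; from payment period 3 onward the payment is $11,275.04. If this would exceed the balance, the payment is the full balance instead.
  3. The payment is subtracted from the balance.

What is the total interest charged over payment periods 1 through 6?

Payment period 1: $42,887.47 +$643.31 interest = $43,530.78; pay $643.31 → $42,887.47
Payment period 2: $42,887.47 +$643.31 interest = $43,530.78; pay $643.31 → $42,887.47
Payment period 3: $42,887.47 +$643.31 interest = $43,530.78; pay $11,275.04 → $32,255.74
Payment period 4: $32,255.74 +$483.84 interest = $32,739.58; pay $11,275.04 → $21,464.54
Payment period 5: $21,464.54 +$321.97 interest = $21,786.51; pay $11,275.04 → $10,511.47
Payment period 6: $10,511.47 +$157.67 interest = $10,669.14; pay $10,669.14 → $0.00
Total interest: $643.31 + $643.31 + $643.31 + $483.84 + $321.97 + $157.67 = $2,893.41

$2,893.41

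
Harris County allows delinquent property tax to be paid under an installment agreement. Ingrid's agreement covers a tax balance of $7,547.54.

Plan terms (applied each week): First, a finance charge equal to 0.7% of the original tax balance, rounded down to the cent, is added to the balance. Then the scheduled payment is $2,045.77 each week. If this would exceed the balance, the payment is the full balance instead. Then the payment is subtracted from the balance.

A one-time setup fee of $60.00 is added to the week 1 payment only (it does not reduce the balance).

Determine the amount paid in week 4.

# | Opening | Interest | Payment | Fee | End bal
1 | $7,547.54 | $52.83 | $2,045.77 | $60.00 | $5,554.60
2 | $5,554.60 | $52.83 | $2,045.77 | — | $3,561.66
3 | $3,561.66 | $52.83 | $2,045.77 | — | $1,568.72
4 | $1,568.72 | $52.83 | $1,621.55 | — | $0.00

$1,621.55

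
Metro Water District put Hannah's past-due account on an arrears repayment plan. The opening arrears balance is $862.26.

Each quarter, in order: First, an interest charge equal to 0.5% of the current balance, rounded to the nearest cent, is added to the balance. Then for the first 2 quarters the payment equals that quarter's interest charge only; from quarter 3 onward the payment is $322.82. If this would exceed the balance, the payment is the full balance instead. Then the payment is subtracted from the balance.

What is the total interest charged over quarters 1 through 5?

$16.77

# | Opening | Interest | Payment | End bal
1 | $862.26 | $4.31 | $4.31 | $862.26
2 | $862.26 | $4.31 | $4.31 | $862.26
3 | $862.26 | $4.31 | $322.82 | $543.75
4 | $543.75 | $2.72 | $322.82 | $223.65
5 | $223.65 | $1.12 | $224.77 | $0.00
Total interest: $4.31 + $4.31 + $4.31 + $2.72 + $1.12 = $16.77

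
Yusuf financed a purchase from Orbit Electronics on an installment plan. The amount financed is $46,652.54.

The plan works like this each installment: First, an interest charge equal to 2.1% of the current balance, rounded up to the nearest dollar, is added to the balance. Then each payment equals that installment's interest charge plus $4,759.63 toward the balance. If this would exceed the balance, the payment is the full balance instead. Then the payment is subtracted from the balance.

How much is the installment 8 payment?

$5,040.63

Installment 1: $46,652.54 +$980.00 interest = $47,632.54; pay $5,739.63 → $41,892.91
Installment 2: $41,892.91 +$880.00 interest = $42,772.91; pay $5,639.63 → $37,133.28
Installment 3: $37,133.28 +$780.00 interest = $37,913.28; pay $5,539.63 → $32,373.65
Installment 4: $32,373.65 +$680.00 interest = $33,053.65; pay $5,439.63 → $27,614.02
Installment 5: $27,614.02 +$580.00 interest = $28,194.02; pay $5,339.63 → $22,854.39
Installment 6: $22,854.39 +$480.00 interest = $23,334.39; pay $5,239.63 → $18,094.76
Installment 7: $18,094.76 +$380.00 interest = $18,474.76; pay $5,139.63 → $13,335.13
Installment 8: $13,335.13 +$281.00 interest = $13,616.13; pay $5,040.63 → $8,575.50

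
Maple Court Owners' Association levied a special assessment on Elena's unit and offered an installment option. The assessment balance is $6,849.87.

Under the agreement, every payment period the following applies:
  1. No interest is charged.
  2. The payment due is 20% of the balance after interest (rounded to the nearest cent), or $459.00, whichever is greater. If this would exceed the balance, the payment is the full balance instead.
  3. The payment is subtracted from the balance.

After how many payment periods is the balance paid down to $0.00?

10

Payment period 1: opening $6,849.87; payment $1,369.97; balance $5,479.90
Payment period 2: opening $5,479.90; payment $1,095.98; balance $4,383.92
Payment period 3: opening $4,383.92; payment $876.78; balance $3,507.14
Payment period 4: opening $3,507.14; payment $701.43; balance $2,805.71
Payment period 5: opening $2,805.71; payment $561.14; balance $2,244.57
Payment period 6: opening $2,244.57; payment $459.00; balance $1,785.57
Payment period 7: opening $1,785.57; payment $459.00; balance $1,326.57
Payment period 8: opening $1,326.57; payment $459.00; balance $867.57
Payment period 9: opening $867.57; payment $459.00; balance $408.57
Payment period 10: opening $408.57; payment $408.57; balance $0.00
Balance reaches $0.00 in payment period 10.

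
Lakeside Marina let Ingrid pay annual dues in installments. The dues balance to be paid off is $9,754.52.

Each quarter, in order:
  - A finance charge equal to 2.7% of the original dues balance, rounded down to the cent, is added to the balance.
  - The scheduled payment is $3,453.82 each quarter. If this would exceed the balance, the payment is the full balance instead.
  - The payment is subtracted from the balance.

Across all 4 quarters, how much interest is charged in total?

Quarter 1: opening $9,754.52; interest $263.37 → $10,017.89; payment $3,453.82; balance $6,564.07
Quarter 2: opening $6,564.07; interest $263.37 → $6,827.44; payment $3,453.82; balance $3,373.62
Quarter 3: opening $3,373.62; interest $263.37 → $3,636.99; payment $3,453.82; balance $183.17
Quarter 4: opening $183.17; interest $263.37 → $446.54; payment $446.54; balance $0.00
Total interest: $263.37 + $263.37 + $263.37 + $263.37 = $1,053.48

$1,053.48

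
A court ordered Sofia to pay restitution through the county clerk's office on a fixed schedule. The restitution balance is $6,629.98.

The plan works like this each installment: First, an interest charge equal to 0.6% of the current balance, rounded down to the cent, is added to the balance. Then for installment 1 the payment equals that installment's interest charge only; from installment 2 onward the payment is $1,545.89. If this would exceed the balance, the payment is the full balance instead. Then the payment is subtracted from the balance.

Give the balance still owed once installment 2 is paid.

# | Opening | Interest | Payment | End bal
1 | $6,629.98 | $39.77 | $39.77 | $6,629.98
2 | $6,629.98 | $39.77 | $1,545.89 | $5,123.86

$5,123.86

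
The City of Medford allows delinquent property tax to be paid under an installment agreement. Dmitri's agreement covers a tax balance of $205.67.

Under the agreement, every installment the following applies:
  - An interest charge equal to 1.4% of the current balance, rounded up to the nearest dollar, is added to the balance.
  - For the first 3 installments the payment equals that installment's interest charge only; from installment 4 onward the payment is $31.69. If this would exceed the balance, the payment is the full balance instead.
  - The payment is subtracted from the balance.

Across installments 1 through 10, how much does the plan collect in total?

Installment 1: $205.67 +$3.00 interest = $208.67; pay $3.00 → $205.67
Installment 2: $205.67 +$3.00 interest = $208.67; pay $3.00 → $205.67
Installment 3: $205.67 +$3.00 interest = $208.67; pay $3.00 → $205.67
Installment 4: $205.67 +$3.00 interest = $208.67; pay $31.69 → $176.98
Installment 5: $176.98 +$3.00 interest = $179.98; pay $31.69 → $148.29
Installment 6: $148.29 +$3.00 interest = $151.29; pay $31.69 → $119.60
Installment 7: $119.60 +$2.00 interest = $121.60; pay $31.69 → $89.91
Installment 8: $89.91 +$2.00 interest = $91.91; pay $31.69 → $60.22
Installment 9: $60.22 +$1.00 interest = $61.22; pay $31.69 → $29.53
Installment 10: $29.53 +$1.00 interest = $30.53; pay $30.53 → $0.00
Total paid: $229.67

$229.67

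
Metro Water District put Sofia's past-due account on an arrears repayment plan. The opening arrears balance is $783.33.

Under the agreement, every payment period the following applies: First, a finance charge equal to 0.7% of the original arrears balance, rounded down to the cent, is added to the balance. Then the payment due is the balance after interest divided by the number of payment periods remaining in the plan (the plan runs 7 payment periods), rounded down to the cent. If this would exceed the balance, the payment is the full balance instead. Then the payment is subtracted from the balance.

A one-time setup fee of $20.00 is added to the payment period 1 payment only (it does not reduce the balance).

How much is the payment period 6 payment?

# | Opening | Interest | Payment | Fee | End bal
1 | $783.33 | $5.48 | $112.68 | $20.00 | $676.13
2 | $676.13 | $5.48 | $113.60 | — | $568.01
3 | $568.01 | $5.48 | $114.69 | — | $458.80
4 | $458.80 | $5.48 | $116.07 | — | $348.21
5 | $348.21 | $5.48 | $117.89 | — | $235.80
6 | $235.80 | $5.48 | $120.64 | — | $120.64

$120.64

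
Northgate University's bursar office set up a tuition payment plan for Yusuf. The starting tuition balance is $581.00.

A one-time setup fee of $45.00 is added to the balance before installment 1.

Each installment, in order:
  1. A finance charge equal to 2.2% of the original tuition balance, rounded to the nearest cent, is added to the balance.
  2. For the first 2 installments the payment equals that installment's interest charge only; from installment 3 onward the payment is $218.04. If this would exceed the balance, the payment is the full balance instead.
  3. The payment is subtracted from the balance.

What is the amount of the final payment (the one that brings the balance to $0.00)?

Installment 1: opening $626.00; interest $12.78 → $638.78; payment $12.78; balance $626.00
Installment 2: opening $626.00; interest $12.78 → $638.78; payment $12.78; balance $626.00
Installment 3: opening $626.00; interest $12.78 → $638.78; payment $218.04; balance $420.74
Installment 4: opening $420.74; interest $12.78 → $433.52; payment $218.04; balance $215.48
Installment 5: opening $215.48; interest $12.78 → $228.26; payment $218.04; balance $10.22
Installment 6: opening $10.22; interest $12.78 → $23.00; payment $23.00; balance $0.00

$23.00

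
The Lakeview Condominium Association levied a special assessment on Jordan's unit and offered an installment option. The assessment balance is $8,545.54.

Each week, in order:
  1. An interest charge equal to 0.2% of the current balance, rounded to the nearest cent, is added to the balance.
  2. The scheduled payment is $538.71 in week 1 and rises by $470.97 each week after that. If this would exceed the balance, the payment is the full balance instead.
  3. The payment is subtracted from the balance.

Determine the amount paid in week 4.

$1,951.62

Week 1: opening $8,545.54; interest $17.09 → $8,562.63; payment $538.71; balance $8,023.92
Week 2: opening $8,023.92; interest $16.05 → $8,039.97; payment $1,009.68; balance $7,030.29
Week 3: opening $7,030.29; interest $14.06 → $7,044.35; payment $1,480.65; balance $5,563.70
Week 4: opening $5,563.70; interest $11.13 → $5,574.83; payment $1,951.62; balance $3,623.21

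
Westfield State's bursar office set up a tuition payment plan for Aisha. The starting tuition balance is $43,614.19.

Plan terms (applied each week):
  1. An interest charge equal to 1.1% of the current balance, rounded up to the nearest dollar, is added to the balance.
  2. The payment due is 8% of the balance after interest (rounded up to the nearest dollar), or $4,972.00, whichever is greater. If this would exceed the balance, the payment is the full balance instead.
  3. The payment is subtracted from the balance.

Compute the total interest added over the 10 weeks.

$2,512.00

Week 1: opening $43,614.19; interest $480.00 → $44,094.19; payment $4,972.00; balance $39,122.19
Week 2: opening $39,122.19; interest $431.00 → $39,553.19; payment $4,972.00; balance $34,581.19
Week 3: opening $34,581.19; interest $381.00 → $34,962.19; payment $4,972.00; balance $29,990.19
Week 4: opening $29,990.19; interest $330.00 → $30,320.19; payment $4,972.00; balance $25,348.19
Week 5: opening $25,348.19; interest $279.00 → $25,627.19; payment $4,972.00; balance $20,655.19
Week 6: opening $20,655.19; interest $228.00 → $20,883.19; payment $4,972.00; balance $15,911.19
Week 7: opening $15,911.19; interest $176.00 → $16,087.19; payment $4,972.00; balance $11,115.19
Week 8: opening $11,115.19; interest $123.00 → $11,238.19; payment $4,972.00; balance $6,266.19
Week 9: opening $6,266.19; interest $69.00 → $6,335.19; payment $4,972.00; balance $1,363.19
Week 10: opening $1,363.19; interest $15.00 → $1,378.19; payment $1,378.19; balance $0.00
Total interest: $480.00 + $431.00 + $381.00 + $330.00 + $279.00 + $228.00 + $176.00 + $123.00 + $69.00 + $15.00 = $2,512.00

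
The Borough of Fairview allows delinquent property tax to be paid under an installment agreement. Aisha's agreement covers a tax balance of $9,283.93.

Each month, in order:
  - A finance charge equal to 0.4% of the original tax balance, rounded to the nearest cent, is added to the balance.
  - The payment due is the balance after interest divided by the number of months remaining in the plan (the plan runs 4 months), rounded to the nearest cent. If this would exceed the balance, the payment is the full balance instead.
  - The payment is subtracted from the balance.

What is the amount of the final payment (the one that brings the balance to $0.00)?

$2,398.35

# | Opening | Interest | Payment | End bal
1 | $9,283.93 | $37.14 | $2,330.27 | $6,990.80
2 | $6,990.80 | $37.14 | $2,342.65 | $4,685.29
3 | $4,685.29 | $37.14 | $2,361.22 | $2,361.21
4 | $2,361.21 | $37.14 | $2,398.35 | $0.00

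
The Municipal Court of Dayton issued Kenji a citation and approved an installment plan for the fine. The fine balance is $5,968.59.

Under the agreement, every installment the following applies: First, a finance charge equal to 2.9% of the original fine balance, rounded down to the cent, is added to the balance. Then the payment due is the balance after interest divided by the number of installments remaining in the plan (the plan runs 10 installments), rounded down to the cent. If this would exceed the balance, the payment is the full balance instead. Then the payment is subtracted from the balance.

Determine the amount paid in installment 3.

# | Opening | Interest | Payment | End bal
1 | $5,968.59 | $173.08 | $614.16 | $5,527.51
2 | $5,527.51 | $173.08 | $633.39 | $5,067.20
3 | $5,067.20 | $173.08 | $655.03 | $4,585.25

$655.03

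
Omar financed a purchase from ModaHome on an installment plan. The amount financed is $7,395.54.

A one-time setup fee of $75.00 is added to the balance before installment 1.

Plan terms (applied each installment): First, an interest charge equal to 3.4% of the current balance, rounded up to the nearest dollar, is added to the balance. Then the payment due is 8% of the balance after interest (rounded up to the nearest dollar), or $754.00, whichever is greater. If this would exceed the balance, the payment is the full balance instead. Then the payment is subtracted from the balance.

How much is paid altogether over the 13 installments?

$9,273.54

# | Opening | Interest | Payment | End bal
1 | $7,470.54 | $254.00 | $754.00 | $6,970.54
2 | $6,970.54 | $237.00 | $754.00 | $6,453.54
3 | $6,453.54 | $220.00 | $754.00 | $5,919.54
4 | $5,919.54 | $202.00 | $754.00 | $5,367.54
5 | $5,367.54 | $183.00 | $754.00 | $4,796.54
6 | $4,796.54 | $164.00 | $754.00 | $4,206.54
7 | $4,206.54 | $144.00 | $754.00 | $3,596.54
8 | $3,596.54 | $123.00 | $754.00 | $2,965.54
9 | $2,965.54 | $101.00 | $754.00 | $2,312.54
10 | $2,312.54 | $79.00 | $754.00 | $1,637.54
11 | $1,637.54 | $56.00 | $754.00 | $939.54
12 | $939.54 | $32.00 | $754.00 | $217.54
13 | $217.54 | $8.00 | $225.54 | $0.00
Total paid: $9,273.54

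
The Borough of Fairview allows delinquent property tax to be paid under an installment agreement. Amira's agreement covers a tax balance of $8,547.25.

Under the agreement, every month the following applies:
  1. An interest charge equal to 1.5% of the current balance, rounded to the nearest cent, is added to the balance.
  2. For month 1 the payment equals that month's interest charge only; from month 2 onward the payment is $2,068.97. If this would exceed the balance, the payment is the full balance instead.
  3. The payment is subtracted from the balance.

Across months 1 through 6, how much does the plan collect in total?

$9,021.00

Month 1: opening $8,547.25; interest $128.21 → $8,675.46; payment $128.21; balance $8,547.25
Month 2: opening $8,547.25; interest $128.21 → $8,675.46; payment $2,068.97; balance $6,606.49
Month 3: opening $6,606.49; interest $99.10 → $6,705.59; payment $2,068.97; balance $4,636.62
Month 4: opening $4,636.62; interest $69.55 → $4,706.17; payment $2,068.97; balance $2,637.20
Month 5: opening $2,637.20; interest $39.56 → $2,676.76; payment $2,068.97; balance $607.79
Month 6: opening $607.79; interest $9.12 → $616.91; payment $616.91; balance $0.00
Total paid: $9,021.00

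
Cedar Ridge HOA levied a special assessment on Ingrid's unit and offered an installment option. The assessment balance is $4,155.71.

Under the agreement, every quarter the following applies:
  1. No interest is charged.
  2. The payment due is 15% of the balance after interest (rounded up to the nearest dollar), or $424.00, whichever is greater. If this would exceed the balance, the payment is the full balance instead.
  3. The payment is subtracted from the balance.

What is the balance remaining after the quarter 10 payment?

Quarter 1: opening $4,155.71; payment $624.00; balance $3,531.71
Quarter 2: opening $3,531.71; payment $530.00; balance $3,001.71
Quarter 3: opening $3,001.71; payment $451.00; balance $2,550.71
Quarter 4: opening $2,550.71; payment $424.00; balance $2,126.71
Quarter 5: opening $2,126.71; payment $424.00; balance $1,702.71
Quarter 6: opening $1,702.71; payment $424.00; balance $1,278.71
Quarter 7: opening $1,278.71; payment $424.00; balance $854.71
Quarter 8: opening $854.71; payment $424.00; balance $430.71
Quarter 9: opening $430.71; payment $424.00; balance $6.71
Quarter 10: opening $6.71; payment $6.71; balance $0.00

$0.00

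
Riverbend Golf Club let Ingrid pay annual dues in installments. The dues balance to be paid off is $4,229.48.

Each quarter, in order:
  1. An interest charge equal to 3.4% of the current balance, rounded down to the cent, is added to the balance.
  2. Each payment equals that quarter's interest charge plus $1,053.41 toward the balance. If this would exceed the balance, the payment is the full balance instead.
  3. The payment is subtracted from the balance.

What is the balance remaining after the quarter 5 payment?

$0.00

Quarter 1: $4,229.48 +$143.80 interest = $4,373.28; pay $1,197.21 → $3,176.07
Quarter 2: $3,176.07 +$107.98 interest = $3,284.05; pay $1,161.39 → $2,122.66
Quarter 3: $2,122.66 +$72.17 interest = $2,194.83; pay $1,125.58 → $1,069.25
Quarter 4: $1,069.25 +$36.35 interest = $1,105.60; pay $1,089.76 → $15.84
Quarter 5: $15.84 +$0.53 interest = $16.37; pay $16.37 → $0.00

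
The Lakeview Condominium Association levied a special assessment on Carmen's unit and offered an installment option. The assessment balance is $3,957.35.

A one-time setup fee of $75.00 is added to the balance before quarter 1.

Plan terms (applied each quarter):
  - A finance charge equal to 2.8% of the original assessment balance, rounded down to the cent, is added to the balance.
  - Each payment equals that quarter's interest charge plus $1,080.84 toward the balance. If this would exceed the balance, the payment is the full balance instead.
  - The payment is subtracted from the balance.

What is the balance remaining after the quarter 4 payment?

Quarter 1: opening $4,032.35; interest $110.80 → $4,143.15; payment $1,191.64; balance $2,951.51
Quarter 2: opening $2,951.51; interest $110.80 → $3,062.31; payment $1,191.64; balance $1,870.67
Quarter 3: opening $1,870.67; interest $110.80 → $1,981.47; payment $1,191.64; balance $789.83
Quarter 4: opening $789.83; interest $110.80 → $900.63; payment $900.63; balance $0.00

$0.00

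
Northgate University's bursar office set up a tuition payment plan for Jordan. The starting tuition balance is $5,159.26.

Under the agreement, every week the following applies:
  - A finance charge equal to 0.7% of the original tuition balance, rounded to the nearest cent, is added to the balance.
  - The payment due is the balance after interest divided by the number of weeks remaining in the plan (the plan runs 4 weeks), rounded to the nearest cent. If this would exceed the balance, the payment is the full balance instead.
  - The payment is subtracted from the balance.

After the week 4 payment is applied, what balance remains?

$0.00

Week 1: opening $5,159.26; interest $36.11 → $5,195.37; payment $1,298.84; balance $3,896.53
Week 2: opening $3,896.53; interest $36.11 → $3,932.64; payment $1,310.88; balance $2,621.76
Week 3: opening $2,621.76; interest $36.11 → $2,657.87; payment $1,328.94; balance $1,328.93
Week 4: opening $1,328.93; interest $36.11 → $1,365.04; payment $1,365.04; balance $0.00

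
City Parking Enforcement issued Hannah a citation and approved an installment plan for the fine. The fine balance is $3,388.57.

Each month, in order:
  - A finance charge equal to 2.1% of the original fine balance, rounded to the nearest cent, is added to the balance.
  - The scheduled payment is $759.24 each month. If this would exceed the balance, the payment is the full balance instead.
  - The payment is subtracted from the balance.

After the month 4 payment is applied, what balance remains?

# | Opening | Interest | Payment | End bal
1 | $3,388.57 | $71.16 | $759.24 | $2,700.49
2 | $2,700.49 | $71.16 | $759.24 | $2,012.41
3 | $2,012.41 | $71.16 | $759.24 | $1,324.33
4 | $1,324.33 | $71.16 | $759.24 | $636.25

$636.25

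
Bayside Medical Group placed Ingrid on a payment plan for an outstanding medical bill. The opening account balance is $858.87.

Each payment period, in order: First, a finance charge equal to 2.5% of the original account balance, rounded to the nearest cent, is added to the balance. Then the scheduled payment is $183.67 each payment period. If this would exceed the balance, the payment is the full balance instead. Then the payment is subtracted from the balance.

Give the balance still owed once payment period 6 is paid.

Payment period 1: opening $858.87; interest $21.47 → $880.34; payment $183.67; balance $696.67
Payment period 2: opening $696.67; interest $21.47 → $718.14; payment $183.67; balance $534.47
Payment period 3: opening $534.47; interest $21.47 → $555.94; payment $183.67; balance $372.27
Payment period 4: opening $372.27; interest $21.47 → $393.74; payment $183.67; balance $210.07
Payment period 5: opening $210.07; interest $21.47 → $231.54; payment $183.67; balance $47.87
Payment period 6: opening $47.87; interest $21.47 → $69.34; payment $69.34; balance $0.00

$0.00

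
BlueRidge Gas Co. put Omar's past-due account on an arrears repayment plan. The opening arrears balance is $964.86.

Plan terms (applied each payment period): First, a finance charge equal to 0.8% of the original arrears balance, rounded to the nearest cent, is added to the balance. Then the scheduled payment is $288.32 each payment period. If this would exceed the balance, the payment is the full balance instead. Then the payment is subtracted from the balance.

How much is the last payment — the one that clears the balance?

$130.78

Payment period 1: $964.86 +$7.72 interest = $972.58; pay $288.32 → $684.26
Payment period 2: $684.26 +$7.72 interest = $691.98; pay $288.32 → $403.66
Payment period 3: $403.66 +$7.72 interest = $411.38; pay $288.32 → $123.06
Payment period 4: $123.06 +$7.72 interest = $130.78; pay $130.78 → $0.00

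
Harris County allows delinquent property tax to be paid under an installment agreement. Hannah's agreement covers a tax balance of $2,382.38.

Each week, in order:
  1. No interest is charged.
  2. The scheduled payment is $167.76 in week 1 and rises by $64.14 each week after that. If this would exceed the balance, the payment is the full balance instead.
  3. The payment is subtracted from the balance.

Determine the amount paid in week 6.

# | Opening | Payment | End bal
1 | $2,382.38 | $167.76 | $2,214.62
2 | $2,214.62 | $231.90 | $1,982.72
3 | $1,982.72 | $296.04 | $1,686.68
4 | $1,686.68 | $360.18 | $1,326.50
5 | $1,326.50 | $424.32 | $902.18
6 | $902.18 | $488.46 | $413.72

$488.46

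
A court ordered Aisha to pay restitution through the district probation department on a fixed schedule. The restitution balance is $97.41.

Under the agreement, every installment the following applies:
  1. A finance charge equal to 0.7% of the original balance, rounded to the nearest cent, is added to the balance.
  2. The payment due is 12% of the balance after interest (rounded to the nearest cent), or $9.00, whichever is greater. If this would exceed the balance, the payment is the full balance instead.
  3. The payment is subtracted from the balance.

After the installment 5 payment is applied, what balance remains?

Installment 1: opening $97.41; interest $0.68 → $98.09; payment $11.77; balance $86.32
Installment 2: opening $86.32; interest $0.68 → $87.00; payment $10.44; balance $76.56
Installment 3: opening $76.56; interest $0.68 → $77.24; payment $9.27; balance $67.97
Installment 4: opening $67.97; interest $0.68 → $68.65; payment $9.00; balance $59.65
Installment 5: opening $59.65; interest $0.68 → $60.33; payment $9.00; balance $51.33

$51.33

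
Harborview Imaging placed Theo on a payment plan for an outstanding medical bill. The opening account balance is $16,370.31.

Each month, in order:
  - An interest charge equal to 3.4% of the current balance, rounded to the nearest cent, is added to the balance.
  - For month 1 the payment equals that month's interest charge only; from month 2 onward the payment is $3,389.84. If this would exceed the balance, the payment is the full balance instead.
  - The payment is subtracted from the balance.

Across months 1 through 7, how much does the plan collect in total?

$18,754.28

Month 1: $16,370.31 +$556.59 interest = $16,926.90; pay $556.59 → $16,370.31
Month 2: $16,370.31 +$556.59 interest = $16,926.90; pay $3,389.84 → $13,537.06
Month 3: $13,537.06 +$460.26 interest = $13,997.32; pay $3,389.84 → $10,607.48
Month 4: $10,607.48 +$360.65 interest = $10,968.13; pay $3,389.84 → $7,578.29
Month 5: $7,578.29 +$257.66 interest = $7,835.95; pay $3,389.84 → $4,446.11
Month 6: $4,446.11 +$151.17 interest = $4,597.28; pay $3,389.84 → $1,207.44
Month 7: $1,207.44 +$41.05 interest = $1,248.49; pay $1,248.49 → $0.00
Total paid: $18,754.28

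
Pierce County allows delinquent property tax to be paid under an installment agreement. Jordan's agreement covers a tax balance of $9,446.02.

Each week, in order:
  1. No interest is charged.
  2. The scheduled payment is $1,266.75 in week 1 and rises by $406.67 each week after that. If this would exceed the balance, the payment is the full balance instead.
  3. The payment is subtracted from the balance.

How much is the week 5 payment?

$1,939.00

# | Opening | Payment | End bal
1 | $9,446.02 | $1,266.75 | $8,179.27
2 | $8,179.27 | $1,673.42 | $6,505.85
3 | $6,505.85 | $2,080.09 | $4,425.76
4 | $4,425.76 | $2,486.76 | $1,939.00
5 | $1,939.00 | $1,939.00 | $0.00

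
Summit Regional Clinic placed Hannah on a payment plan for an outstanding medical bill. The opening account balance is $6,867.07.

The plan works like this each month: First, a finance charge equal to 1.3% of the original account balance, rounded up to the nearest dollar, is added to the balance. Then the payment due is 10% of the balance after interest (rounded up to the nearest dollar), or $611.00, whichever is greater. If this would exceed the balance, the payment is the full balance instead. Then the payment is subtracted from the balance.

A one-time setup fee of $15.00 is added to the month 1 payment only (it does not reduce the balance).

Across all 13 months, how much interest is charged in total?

Month 1: opening $6,867.07; interest $90.00 → $6,957.07; payment $696.00 (+ $15.00 fee); balance $6,261.07
Month 2: opening $6,261.07; interest $90.00 → $6,351.07; payment $636.00; balance $5,715.07
Month 3: opening $5,715.07; interest $90.00 → $5,805.07; payment $611.00; balance $5,194.07
Month 4: opening $5,194.07; interest $90.00 → $5,284.07; payment $611.00; balance $4,673.07
Month 5: opening $4,673.07; interest $90.00 → $4,763.07; payment $611.00; balance $4,152.07
Month 6: opening $4,152.07; interest $90.00 → $4,242.07; payment $611.00; balance $3,631.07
Month 7: opening $3,631.07; interest $90.00 → $3,721.07; payment $611.00; balance $3,110.07
Month 8: opening $3,110.07; interest $90.00 → $3,200.07; payment $611.00; balance $2,589.07
Month 9: opening $2,589.07; interest $90.00 → $2,679.07; payment $611.00; balance $2,068.07
Month 10: opening $2,068.07; interest $90.00 → $2,158.07; payment $611.00; balance $1,547.07
Month 11: opening $1,547.07; interest $90.00 → $1,637.07; payment $611.00; balance $1,026.07
Month 12: opening $1,026.07; interest $90.00 → $1,116.07; payment $611.00; balance $505.07
Month 13: opening $505.07; interest $90.00 → $595.07; payment $595.07; balance $0.00
Total interest: $90.00 + $90.00 + $90.00 + $90.00 + $90.00 + $90.00 + $90.00 + $90.00 + $90.00 + $90.00 + $90.00 + $90.00 + $90.00 = $1,170.00

$1,170.00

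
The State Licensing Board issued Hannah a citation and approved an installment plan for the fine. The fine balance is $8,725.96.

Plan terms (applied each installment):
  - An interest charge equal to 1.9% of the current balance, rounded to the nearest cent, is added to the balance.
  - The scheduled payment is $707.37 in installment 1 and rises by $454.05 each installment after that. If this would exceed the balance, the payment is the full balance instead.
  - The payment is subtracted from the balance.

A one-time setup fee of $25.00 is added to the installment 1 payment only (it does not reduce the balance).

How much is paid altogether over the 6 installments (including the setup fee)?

$9,412.38

Installment 1: opening $8,725.96; interest $165.79 → $8,891.75; payment $707.37 (+ $25.00 fee); balance $8,184.38
Installment 2: opening $8,184.38; interest $155.50 → $8,339.88; payment $1,161.42; balance $7,178.46
Installment 3: opening $7,178.46; interest $136.39 → $7,314.85; payment $1,615.47; balance $5,699.38
Installment 4: opening $5,699.38; interest $108.29 → $5,807.67; payment $2,069.52; balance $3,738.15
Installment 5: opening $3,738.15; interest $71.02 → $3,809.17; payment $2,523.57; balance $1,285.60
Installment 6: opening $1,285.60; interest $24.43 → $1,310.03; payment $1,310.03; balance $0.00
Total paid: $9,412.38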